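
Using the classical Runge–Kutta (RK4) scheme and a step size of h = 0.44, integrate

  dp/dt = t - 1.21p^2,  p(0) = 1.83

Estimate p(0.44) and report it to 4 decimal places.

0.9726

RK4: k1 = f(t_n, p_n); k2 = f(t_n + h/2, p_n + (h/2)·k1); k3 = f(t_n + h/2, p_n + (h/2)·k2); k4 = f(t_n + h, p_n + h·k3); p_{n+1} = p_n + (h/6)·(k1 + 2k2 + 2k3 + k4).
t=0.000000, p=1.830000:
  k1 = f(0.000000, 1.830000) = -4.052169
  k2 = f(0.220000, 0.938523) = -0.845798
  k3 = f(0.220000, 1.643924) = -3.050010
  k4 = f(0.440000, 0.487996) = 0.151851
  p ← 1.830000 + (0.44/6)·(k1 + 2k2 + 2k3 + k4) = 0.972591
p(0.44) ≈ 0.9726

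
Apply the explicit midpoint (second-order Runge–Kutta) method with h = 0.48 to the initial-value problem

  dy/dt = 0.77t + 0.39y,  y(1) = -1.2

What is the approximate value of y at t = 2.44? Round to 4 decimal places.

0.3257

Midpoint: k1 = f(t_n, y_n); k2 = f(t_n + h/2, y_n + (h/2)·k1); y_{n+1} = y_n + h·k2.
t=1.000000, y=-1.200000:
  k1 = f(1.000000, -1.200000) = 0.302000
  k2 = f(1.240000, -1.127520) = 0.515067
  y ← -1.200000 + 0.48·0.515067 = -0.952768
t=1.480000, y=-0.952768:
  k1 = f(1.480000, -0.952768) = 0.768021
  k2 = f(1.720000, -0.768443) = 1.024707
  y ← -0.952768 + 0.48·1.024707 = -0.460908
t=1.960000, y=-0.460908:
  k1 = f(1.960000, -0.460908) = 1.329446
  k2 = f(2.200000, -0.141841) = 1.638682
  y ← -0.460908 + 0.48·1.638682 = 0.325659
y(2.44) ≈ 0.3257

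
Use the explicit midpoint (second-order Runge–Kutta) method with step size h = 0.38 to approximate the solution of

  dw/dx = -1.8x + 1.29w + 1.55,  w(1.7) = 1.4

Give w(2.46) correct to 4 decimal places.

Midpoint: k1 = f(x_n, w_n); k2 = f(x_n + h/2, w_n + (h/2)·k1); w_{n+1} = w_n + h·k2.
x=1.700000, w=1.400000:
  k1 = f(1.700000, 1.400000) = 0.296000
  k2 = f(1.890000, 1.456240) = 0.026550
  w ← 1.400000 + 0.38·0.026550 = 1.410089
x=2.080000, w=1.410089:
  k1 = f(2.080000, 1.410089) = -0.374985
  k2 = f(2.270000, 1.338842) = -0.808894
  w ← 1.410089 + 0.38·(-0.808894) = 1.102709
w(2.46) ≈ 1.1027

1.1027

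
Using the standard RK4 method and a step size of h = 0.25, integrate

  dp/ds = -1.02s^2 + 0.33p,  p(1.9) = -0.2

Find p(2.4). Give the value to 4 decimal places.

-2.7942

RK4: k1 = f(s_n, p_n); k2 = f(s_n + h/2, p_n + (h/2)·k1); k3 = f(s_n + h/2, p_n + (h/2)·k2); k4 = f(s_n + h, p_n + h·k3); p_{n+1} = p_n + (h/6)·(k1 + 2k2 + 2k3 + k4).
s=1.900000, p=-0.200000:
  k1 = f(1.900000, -0.200000) = -3.748200
  k2 = f(2.025000, -0.668525) = -4.403251
  k3 = f(2.025000, -0.750406) = -4.430272
  k4 = f(2.150000, -1.307568) = -5.146447
  p ← -0.200000 + (0.25/6)·(k1 + 2k2 + 2k3 + k4) = -1.306737
s=2.150000, p=-1.306737:
  k1 = f(2.150000, -1.306737) = -5.146173
  k2 = f(2.275000, -1.950009) = -5.922640
  k3 = f(2.275000, -2.047067) = -5.954670
  k4 = f(2.400000, -2.795405) = -6.797684
  p ← -1.306737 + (0.25/6)·(k1 + 2k2 + 2k3 + k4) = -2.794174
p(2.4) ≈ -2.7942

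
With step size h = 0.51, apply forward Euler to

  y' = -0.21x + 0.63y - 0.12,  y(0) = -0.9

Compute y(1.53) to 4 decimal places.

-2.5064

Euler: y_{n+1} = y_n + h·f(x_n, y_n).
x=0.000000, y=-0.900000: f=-0.687000 → y ← -0.900000 + 0.51·(-0.687000) = -1.250370
x=0.510000, y=-1.250370: f=-1.014833 → y ← -1.250370 + 0.51·(-1.014833) = -1.767935
x=1.020000, y=-1.767935: f=-1.447999 → y ← -1.767935 + 0.51·(-1.447999) = -2.506414
y(1.53) ≈ -2.5064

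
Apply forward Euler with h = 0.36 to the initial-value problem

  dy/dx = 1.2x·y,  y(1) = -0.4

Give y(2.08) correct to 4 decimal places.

Euler: y_{n+1} = y_n + h·f(x_n, y_n).
x=1.000000, y=-0.400000: f=-0.480000 → y ← -0.400000 + 0.36·(-0.480000) = -0.572800
x=1.360000, y=-0.572800: f=-0.934810 → y ← -0.572800 + 0.36·(-0.934810) = -0.909331
x=1.720000, y=-0.909331: f=-1.876860 → y ← -0.909331 + 0.36·(-1.876860) = -1.585001
y(2.08) ≈ -1.5850

-1.5850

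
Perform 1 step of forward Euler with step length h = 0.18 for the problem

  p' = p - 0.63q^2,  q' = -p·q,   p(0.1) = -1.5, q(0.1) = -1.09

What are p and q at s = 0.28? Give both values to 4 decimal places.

Euler on (p,q): p_{n+1} = p_n + h·p', q_{n+1} = q_n + h·q'.
0.100000: (-1.500000, -1.090000); f=(-2.248503, -1.635000) → (-1.904731, -1.384300)
(p(0.28), q(0.28)) ≈ (-1.9047, -1.3843)

-1.9047, -1.3843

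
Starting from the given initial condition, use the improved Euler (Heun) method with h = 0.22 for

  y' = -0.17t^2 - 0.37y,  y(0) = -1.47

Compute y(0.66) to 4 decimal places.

Heun: k1 = f(t_n, y_n); k2 = f(t_n + h, y_n + h·k1); y_{n+1} = y_n + (h/2)·(k1 + k2).
t=0.000000, y=-1.470000:
  k1 = f(0.000000, -1.470000) = 0.543900
  k2 = f(0.220000, -1.350342) = 0.491399
  y ← -1.470000 + (0.22/2)·(0.543900 + 0.491399) = -1.356117
t=0.220000, y=-1.356117:
  k1 = f(0.220000, -1.356117) = 0.493535
  k2 = f(0.440000, -1.247539) = 0.428678
  y ← -1.356117 + (0.22/2)·(0.493535 + 0.428678) = -1.254674
t=0.440000, y=-1.254674:
  k1 = f(0.440000, -1.254674) = 0.431317
  k2 = f(0.660000, -1.159784) = 0.355068
  y ← -1.254674 + (0.22/2)·(0.431317 + 0.355068) = -1.168171
y(0.66) ≈ -1.1682

-1.1682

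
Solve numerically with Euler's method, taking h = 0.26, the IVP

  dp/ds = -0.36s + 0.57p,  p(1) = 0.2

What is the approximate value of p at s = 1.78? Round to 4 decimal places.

-0.0983

Euler: p_{n+1} = p_n + h·f(s_n, p_n).
s=1.000000, p=0.200000: f=-0.246000 → p ← 0.200000 + 0.26·(-0.246000) = 0.136040
s=1.260000, p=0.136040: f=-0.376057 → p ← 0.136040 + 0.26·(-0.376057) = 0.038265
s=1.520000, p=0.038265: f=-0.525389 → p ← 0.038265 + 0.26·(-0.525389) = -0.098336
p(1.78) ≈ -0.0983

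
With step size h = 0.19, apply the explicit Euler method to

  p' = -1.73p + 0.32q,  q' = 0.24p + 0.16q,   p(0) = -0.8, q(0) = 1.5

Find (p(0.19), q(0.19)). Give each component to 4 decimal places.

-0.4458, 1.5091

Euler on (p,q): p_{n+1} = p_n + h·p', q_{n+1} = q_n + h·q'.
0.000000: (-0.800000, 1.500000); f=(1.864000, 0.048000) → (-0.445840, 1.509120)
(p(0.19), q(0.19)) ≈ (-0.4458, 1.5091)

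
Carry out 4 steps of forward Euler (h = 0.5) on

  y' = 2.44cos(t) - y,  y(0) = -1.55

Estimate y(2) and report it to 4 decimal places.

Euler: y_{n+1} = y_n + h·f(t_n, y_n).
t=0.000000, y=-1.550000: f=3.990000 → y ← -1.550000 + 0.5·3.990000 = 0.445000
t=0.500000, y=0.445000: f=1.696301 → y ← 0.445000 + 0.5·1.696301 = 1.293151
t=1.000000, y=1.293151: f=0.025187 → y ← 1.293151 + 0.5·0.025187 = 1.305744
t=1.500000, y=1.305744: f=-1.133145 → y ← 1.305744 + 0.5·(-1.133145) = 0.739171
y(2) ≈ 0.7392

0.7392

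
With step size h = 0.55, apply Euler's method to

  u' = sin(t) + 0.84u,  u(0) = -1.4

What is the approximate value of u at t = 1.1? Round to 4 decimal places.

Euler: u_{n+1} = u_n + h·f(t_n, u_n).
t=0.000000, u=-1.400000: f=-1.176000 → u ← -1.400000 + 0.55·(-1.176000) = -2.046800
t=0.550000, u=-2.046800: f=-1.196625 → u ← -2.046800 + 0.55·(-1.196625) = -2.704944
u(1.1) ≈ -2.7049

-2.7049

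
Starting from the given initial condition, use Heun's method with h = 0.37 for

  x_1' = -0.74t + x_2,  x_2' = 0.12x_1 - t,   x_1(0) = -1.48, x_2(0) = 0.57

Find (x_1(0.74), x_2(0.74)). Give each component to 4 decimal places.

Heun on (x_1,x_2): k1 = f(t_n, state_n); k2 = f(t_n + h, state_n + h·k1); state_{n+1} = state_n + (h/2)·(k1 + k2).
0.000000: (-1.480000, 0.570000)
  k1 = (0.570000, -0.177600)
  predictor → (-1.269100, 0.504288)
  k2 = (0.230488, -0.522292)
  → (-1.331910, 0.440520)
0.370000: (-1.331910, 0.440520)
  k1 = (0.166720, -0.529829)
  predictor → (-1.270223, 0.244483)
  k2 = (-0.303117, -0.892427)
  → (-1.357143, 0.177403)
(x_1(0.74), x_2(0.74)) ≈ (-1.3571, 0.1774)

-1.3571, 0.1774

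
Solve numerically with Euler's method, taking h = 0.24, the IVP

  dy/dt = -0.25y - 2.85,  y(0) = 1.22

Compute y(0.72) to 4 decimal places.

-0.9180

Euler: y_{n+1} = y_n + h·f(t_n, y_n).
t=0.000000, y=1.220000: f=-3.155000 → y ← 1.220000 + 0.24·(-3.155000) = 0.462800
t=0.240000, y=0.462800: f=-2.965700 → y ← 0.462800 + 0.24·(-2.965700) = -0.248968
t=0.480000, y=-0.248968: f=-2.787758 → y ← -0.248968 + 0.24·(-2.787758) = -0.918030
y(0.72) ≈ -0.9180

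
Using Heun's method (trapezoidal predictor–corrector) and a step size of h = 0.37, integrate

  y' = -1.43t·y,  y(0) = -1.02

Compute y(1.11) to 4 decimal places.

-0.4286

Heun: k1 = f(t_n, y_n); k2 = f(t_n + h, y_n + h·k1); y_{n+1} = y_n + (h/2)·(k1 + k2).
t=0.000000, y=-1.020000:
  k1 = f(0.000000, -1.020000) = 0.000000
  k2 = f(0.370000, -1.020000) = 0.539682
  y ← -1.020000 + (0.37/2)·(0.000000 + 0.539682) = -0.920159
t=0.370000, y=-0.920159:
  k1 = f(0.370000, -0.920159) = 0.486856
  k2 = f(0.740000, -0.740022) = 0.783091
  y ← -0.920159 + (0.37/2)·(0.486856 + 0.783091) = -0.685219
t=0.740000, y=-0.685219:
  k1 = f(0.740000, -0.685219) = 0.725098
  k2 = f(1.110000, -0.416932) = 0.661796
  y ← -0.685219 + (0.37/2)·(0.725098 + 0.661796) = -0.428643
y(1.11) ≈ -0.4286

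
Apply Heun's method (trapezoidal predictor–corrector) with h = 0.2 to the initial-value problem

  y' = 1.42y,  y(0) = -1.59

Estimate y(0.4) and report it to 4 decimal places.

Heun: k1 = f(t_n, y_n); k2 = f(t_n + h, y_n + h·k1); y_{n+1} = y_n + (h/2)·(k1 + k2).
t=0.000000, y=-1.590000:
  k1 = f(0.000000, -1.590000) = -2.257800
  k2 = f(0.200000, -2.041560) = -2.899015
  y ← -1.590000 + (0.2/2)·(-2.257800 + (-2.899015)) = -2.105682
t=0.200000, y=-2.105682:
  k1 = f(0.200000, -2.105682) = -2.990068
  k2 = f(0.400000, -2.703695) = -3.839247
  y ← -2.105682 + (0.2/2)·(-2.990068 + (-3.839247)) = -2.788613
y(0.4) ≈ -2.7886

-2.7886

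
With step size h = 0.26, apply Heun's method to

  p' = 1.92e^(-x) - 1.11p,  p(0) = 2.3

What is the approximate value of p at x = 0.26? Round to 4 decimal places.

2.1020

Heun: k1 = f(x_n, p_n); k2 = f(x_n + h, p_n + h·k1); p_{n+1} = p_n + (h/2)·(k1 + k2).
x=0.000000, p=2.300000:
  k1 = f(0.000000, 2.300000) = -0.633000
  k2 = f(0.260000, 2.135420) = -0.889897
  p ← 2.300000 + (0.26/2)·(-0.633000 + (-0.889897)) = 2.102023
p(0.26) ≈ 2.1020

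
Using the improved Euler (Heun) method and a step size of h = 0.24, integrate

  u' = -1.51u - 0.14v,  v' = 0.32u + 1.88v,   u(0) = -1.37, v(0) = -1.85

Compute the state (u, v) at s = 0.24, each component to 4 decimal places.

-0.8968, -2.9805

Heun on (u,v): k1 = f(s_n, state_n); k2 = f(s_n + h, state_n + h·k1); state_{n+1} = state_n + (h/2)·(k1 + k2).
0.000000: (-1.370000, -1.850000)
  k1 = (2.327700, -3.916400)
  predictor → (-0.811352, -2.789936)
  k2 = (1.615733, -5.504712)
  → (-0.896788, -2.980533)
(u(0.24), v(0.24)) ≈ (-0.8968, -2.9805)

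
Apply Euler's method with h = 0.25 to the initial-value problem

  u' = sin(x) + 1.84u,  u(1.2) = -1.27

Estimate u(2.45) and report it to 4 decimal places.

-5.5242

Euler: u_{n+1} = u_n + h·f(x_n, u_n).
x=1.200000, u=-1.270000: f=-1.404761 → u ← -1.270000 + 0.25·(-1.404761) = -1.621190
x=1.450000, u=-1.621190: f=-1.990277 → u ← -1.621190 + 0.25·(-1.990277) = -2.118759
x=1.700000, u=-2.118759: f=-2.906853 → u ← -2.118759 + 0.25·(-2.906853) = -2.845473
x=1.950000, u=-2.845473: f=-4.306710 → u ← -2.845473 + 0.25·(-4.306710) = -3.922150
x=2.200000, u=-3.922150: f=-6.408260 → u ← -3.922150 + 0.25·(-6.408260) = -5.524215
u(2.45) ≈ -5.5242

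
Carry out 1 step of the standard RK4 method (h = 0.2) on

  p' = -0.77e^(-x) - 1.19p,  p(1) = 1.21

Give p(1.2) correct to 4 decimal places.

RK4: k1 = f(x_n, p_n); k2 = f(x_n + h/2, p_n + (h/2)·k1); k3 = f(x_n + h/2, p_n + (h/2)·k2); k4 = f(x_n + h, p_n + h·k3); p_{n+1} = p_n + (h/6)·(k1 + 2k2 + 2k3 + k4).
x=1.000000, p=1.210000:
  k1 = f(1.000000, 1.210000) = -1.723167
  k2 = f(1.100000, 1.037683) = -1.491154
  k3 = f(1.100000, 1.060885) = -1.518763
  k4 = f(1.200000, 0.906247) = -1.310354
  p ← 1.210000 + (0.2/6)·(k1 + 2k2 + 2k3 + k4) = 0.908221
p(1.2) ≈ 0.9082

0.9082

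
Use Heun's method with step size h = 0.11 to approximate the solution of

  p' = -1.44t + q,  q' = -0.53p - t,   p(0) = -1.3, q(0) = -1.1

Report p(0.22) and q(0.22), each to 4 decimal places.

Heun on (p,q): k1 = f(t_n, state_n); k2 = f(t_n + h, state_n + h·k1); state_{n+1} = state_n + (h/2)·(k1 + k2).
0.000000: (-1.300000, -1.100000)
  k1 = (-1.100000, 0.689000)
  predictor → (-1.421000, -1.024210)
  k2 = (-1.182610, 0.643130)
  → (-1.425544, -1.026733)
0.110000: (-1.425544, -1.026733)
  k1 = (-1.185133, 0.645538)
  predictor → (-1.555908, -0.955724)
  k2 = (-1.272524, 0.604631)
  → (-1.560715, -0.957974)
(p(0.22), q(0.22)) ≈ (-1.5607, -0.9580)

-1.5607, -0.9580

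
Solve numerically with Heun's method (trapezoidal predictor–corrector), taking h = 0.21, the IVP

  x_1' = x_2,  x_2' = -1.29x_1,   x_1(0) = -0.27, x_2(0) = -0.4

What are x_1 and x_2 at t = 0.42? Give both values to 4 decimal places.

-0.4027, -0.2127

Heun on (x_1,x_2): k1 = f(t_n, state_n); k2 = f(t_n + h, state_n + h·k1); state_{n+1} = state_n + (h/2)·(k1 + k2).
0.000000: (-0.270000, -0.400000)
  k1 = (-0.400000, 0.348300)
  predictor → (-0.354000, -0.326857)
  k2 = (-0.326857, 0.456660)
  → (-0.346320, -0.315479)
0.210000: (-0.346320, -0.315479)
  k1 = (-0.315479, 0.446753)
  predictor → (-0.412571, -0.221661)
  k2 = (-0.221661, 0.532216)
  → (-0.402720, -0.212687)
(x_1(0.42), x_2(0.42)) ≈ (-0.4027, -0.2127)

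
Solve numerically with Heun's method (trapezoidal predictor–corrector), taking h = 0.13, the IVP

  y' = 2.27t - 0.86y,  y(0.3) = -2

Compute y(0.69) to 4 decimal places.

-1.0495

Heun: k1 = f(t_n, y_n); k2 = f(t_n + h, y_n + h·k1); y_{n+1} = y_n + (h/2)·(k1 + k2).
t=0.300000, y=-2.000000:
  k1 = f(0.300000, -2.000000) = 2.401000
  k2 = f(0.430000, -1.687870) = 2.427668
  y ← -2.000000 + (0.13/2)·(2.401000 + 2.427668) = -1.686137
t=0.430000, y=-1.686137:
  k1 = f(0.430000, -1.686137) = 2.426177
  k2 = f(0.560000, -1.370733) = 2.450031
  y ← -1.686137 + (0.13/2)·(2.426177 + 2.450031) = -1.369183
t=0.560000, y=-1.369183:
  k1 = f(0.560000, -1.369183) = 2.448697
  k2 = f(0.690000, -1.050852) = 2.470033
  y ← -1.369183 + (0.13/2)·(2.448697 + 2.470033) = -1.049466
y(0.69) ≈ -1.0495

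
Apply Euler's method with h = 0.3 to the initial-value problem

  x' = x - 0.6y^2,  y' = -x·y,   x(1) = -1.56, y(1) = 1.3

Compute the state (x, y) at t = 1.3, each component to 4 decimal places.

-2.3322, 1.9084

Euler on (x,y): x_{n+1} = x_n + h·x', y_{n+1} = y_n + h·y'.
1.000000: (-1.560000, 1.300000); f=(-2.574000, 2.028000) → (-2.332200, 1.908400)
(x(1.3), y(1.3)) ≈ (-2.3322, 1.9084)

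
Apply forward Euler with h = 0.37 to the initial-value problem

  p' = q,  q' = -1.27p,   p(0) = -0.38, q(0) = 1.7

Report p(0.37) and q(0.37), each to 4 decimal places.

Euler on (p,q): p_{n+1} = p_n + h·p', q_{n+1} = q_n + h·q'.
0.000000: (-0.380000, 1.700000); f=(1.700000, 0.482600) → (0.249000, 1.878562)
(p(0.37), q(0.37)) ≈ (0.2490, 1.8786)

0.2490, 1.8786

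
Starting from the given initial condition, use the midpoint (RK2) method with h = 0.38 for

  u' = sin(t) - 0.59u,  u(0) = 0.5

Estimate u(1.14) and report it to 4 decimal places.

0.7343

Midpoint: k1 = f(t_n, u_n); k2 = f(t_n + h/2, u_n + (h/2)·k1); u_{n+1} = u_n + h·k2.
t=0.000000, u=0.500000:
  k1 = f(0.000000, 0.500000) = -0.295000
  k2 = f(0.190000, 0.443950) = -0.073072
  u ← 0.500000 + 0.38·(-0.073072) = 0.472233
t=0.380000, u=0.472233:
  k1 = f(0.380000, 0.472233) = 0.092303
  k2 = f(0.570000, 0.489770) = 0.250668
  u ← 0.472233 + 0.38·0.250668 = 0.567486
t=0.760000, u=0.567486:
  k1 = f(0.760000, 0.567486) = 0.354104
  k2 = f(0.950000, 0.634766) = 0.438903
  u ← 0.567486 + 0.38·0.438903 = 0.734270
u(1.14) ≈ 0.7343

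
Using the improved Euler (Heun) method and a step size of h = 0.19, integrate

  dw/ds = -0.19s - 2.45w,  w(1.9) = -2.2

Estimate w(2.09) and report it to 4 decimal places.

Heun: k1 = f(s_n, w_n); k2 = f(s_n + h, w_n + h·k1); w_{n+1} = w_n + (h/2)·(k1 + k2).
s=1.900000, w=-2.200000:
  k1 = f(1.900000, -2.200000) = 5.029000
  k2 = f(2.090000, -1.244490) = 2.651900
  w ← -2.200000 + (0.19/2)·(5.029000 + 2.651900) = -1.470314
w(2.09) ≈ -1.4703

-1.4703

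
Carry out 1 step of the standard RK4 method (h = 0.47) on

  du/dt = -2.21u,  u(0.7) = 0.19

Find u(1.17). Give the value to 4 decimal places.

0.0689

RK4: k1 = f(t_n, u_n); k2 = f(t_n + h/2, u_n + (h/2)·k1); k3 = f(t_n + h/2, u_n + (h/2)·k2); k4 = f(t_n + h, u_n + h·k3); u_{n+1} = u_n + (h/6)·(k1 + 2k2 + 2k3 + k4).
t=0.700000, u=0.190000:
  k1 = f(0.700000, 0.190000) = -0.419900
  k2 = f(0.935000, 0.091324) = -0.201825
  k3 = f(0.935000, 0.142571) = -0.315082
  k4 = f(1.170000, 0.041911) = -0.092624
  u ← 0.190000 + (0.47/6)·(k1 + 2k2 + 2k3 + k4) = 0.068870
u(1.17) ≈ 0.0689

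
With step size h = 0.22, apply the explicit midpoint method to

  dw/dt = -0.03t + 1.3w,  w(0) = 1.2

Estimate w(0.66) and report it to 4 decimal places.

Midpoint: k1 = f(t_n, w_n); k2 = f(t_n + h/2, w_n + (h/2)·k1); w_{n+1} = w_n + h·k2.
t=0.000000, w=1.200000:
  k1 = f(0.000000, 1.200000) = 1.560000
  k2 = f(0.110000, 1.371600) = 1.779780
  w ← 1.200000 + 0.22·1.779780 = 1.591552
t=0.220000, w=1.591552:
  k1 = f(0.220000, 1.591552) = 2.062417
  k2 = f(0.330000, 1.818417) = 2.354043
  w ← 1.591552 + 0.22·2.354043 = 2.109441
t=0.440000, w=2.109441:
  k1 = f(0.440000, 2.109441) = 2.729073
  k2 = f(0.550000, 2.409639) = 3.116031
  w ← 2.109441 + 0.22·3.116031 = 2.794968
w(0.66) ≈ 2.7950

2.7950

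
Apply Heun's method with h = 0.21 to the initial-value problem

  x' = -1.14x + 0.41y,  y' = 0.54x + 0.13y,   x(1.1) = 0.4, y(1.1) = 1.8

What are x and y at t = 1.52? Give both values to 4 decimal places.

0.5085, 2.0072

Heun on (x,y): k1 = f(t_n, state_n); k2 = f(t_n + h, state_n + h·k1); state_{n+1} = state_n + (h/2)·(k1 + k2).
1.100000: (0.400000, 1.800000)
  k1 = (0.282000, 0.450000)
  predictor → (0.459220, 1.894500)
  k2 = (0.253234, 0.494264)
  → (0.456200, 1.899148)
1.310000: (0.456200, 1.899148)
  k1 = (0.258583, 0.493237)
  predictor → (0.510502, 2.002727)
  k2 = (0.239146, 0.536026)
  → (0.508461, 2.007220)
(x(1.52), y(1.52)) ≈ (0.5085, 2.0072)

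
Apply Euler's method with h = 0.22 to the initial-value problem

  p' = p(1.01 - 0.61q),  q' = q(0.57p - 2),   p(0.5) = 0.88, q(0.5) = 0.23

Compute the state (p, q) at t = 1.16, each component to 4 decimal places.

1.5215, 0.0765

Euler on (p,q): p_{n+1} = p_n + h·p', q_{n+1} = q_n + h·q'.
0.500000: (0.880000, 0.230000); f=(0.765336, -0.344632) → (1.048374, 0.154181)
0.720000: (1.048374, 0.154181); f=(0.960258, -0.216228) → (1.259631, 0.106611)
0.940000: (1.259631, 0.106611); f=(1.190310, -0.136676) → (1.521499, 0.076542)
(p(1.16), q(1.16)) ≈ (1.5215, 0.0765)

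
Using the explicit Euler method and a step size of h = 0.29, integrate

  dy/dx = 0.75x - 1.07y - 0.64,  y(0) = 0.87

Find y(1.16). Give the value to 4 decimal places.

Euler: y_{n+1} = y_n + h·f(x_n, y_n).
x=0.000000, y=0.870000: f=-1.570900 → y ← 0.870000 + 0.29·(-1.570900) = 0.414439
x=0.290000, y=0.414439: f=-0.865950 → y ← 0.414439 + 0.29·(-0.865950) = 0.163314
x=0.580000, y=0.163314: f=-0.379746 → y ← 0.163314 + 0.29·(-0.379746) = 0.053187
x=0.870000, y=0.053187: f=-0.044410 → y ← 0.053187 + 0.29·(-0.044410) = 0.040308
y(1.16) ≈ 0.0403

0.0403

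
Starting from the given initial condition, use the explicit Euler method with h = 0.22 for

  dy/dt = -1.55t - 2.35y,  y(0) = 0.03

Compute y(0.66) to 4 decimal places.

Euler: y_{n+1} = y_n + h·f(t_n, y_n).
t=0.000000, y=0.030000: f=-0.070500 → y ← 0.030000 + 0.22·(-0.070500) = 0.014490
t=0.220000, y=0.014490: f=-0.375052 → y ← 0.014490 + 0.22·(-0.375052) = -0.068021
t=0.440000, y=-0.068021: f=-0.522150 → y ← -0.068021 + 0.22·(-0.522150) = -0.182894
y(0.66) ≈ -0.1829

-0.1829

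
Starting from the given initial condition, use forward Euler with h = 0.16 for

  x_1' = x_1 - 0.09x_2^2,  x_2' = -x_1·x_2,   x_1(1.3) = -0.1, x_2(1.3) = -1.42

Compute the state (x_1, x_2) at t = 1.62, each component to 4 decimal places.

-0.1982, -1.4762

Euler on (x_1,x_2): x_1_{n+1} = x_1_n + h·x_1', x_2_{n+1} = x_2_n + h·x_2'.
1.300000: (-0.100000, -1.420000); f=(-0.281476, -0.142000) → (-0.145036, -1.442720)
1.460000: (-0.145036, -1.442720); f=(-0.332366, -0.209247) → (-0.198215, -1.476199)
(x_1(1.62), x_2(1.62)) ≈ (-0.1982, -1.4762)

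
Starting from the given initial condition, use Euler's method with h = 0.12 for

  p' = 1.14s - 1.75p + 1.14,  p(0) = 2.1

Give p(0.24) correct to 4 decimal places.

Euler: p_{n+1} = p_n + h·f(s_n, p_n).
s=0.000000, p=2.100000: f=-2.535000 → p ← 2.100000 + 0.12·(-2.535000) = 1.795800
s=0.120000, p=1.795800: f=-1.865850 → p ← 1.795800 + 0.12·(-1.865850) = 1.571898
p(0.24) ≈ 1.5719

1.5719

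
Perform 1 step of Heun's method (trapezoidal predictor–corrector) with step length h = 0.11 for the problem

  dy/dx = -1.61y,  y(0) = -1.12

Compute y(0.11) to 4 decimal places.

-0.9392

Heun: k1 = f(x_n, y_n); k2 = f(x_n + h, y_n + h·k1); y_{n+1} = y_n + (h/2)·(k1 + k2).
x=0.000000, y=-1.120000:
  k1 = f(0.000000, -1.120000) = 1.803200
  k2 = f(0.110000, -0.921648) = 1.483853
  y ← -1.120000 + (0.11/2)·(1.803200 + 1.483853) = -0.939212
y(0.11) ≈ -0.9392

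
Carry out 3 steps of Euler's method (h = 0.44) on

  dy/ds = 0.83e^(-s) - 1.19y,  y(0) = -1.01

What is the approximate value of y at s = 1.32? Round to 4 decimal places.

0.2372

Euler: y_{n+1} = y_n + h·f(s_n, y_n).
s=0.000000, y=-1.010000: f=2.031900 → y ← -1.010000 + 0.44·2.031900 = -0.115964
s=0.440000, y=-0.115964: f=0.672547 → y ← -0.115964 + 0.44·0.672547 = 0.179957
s=0.880000, y=0.179957: f=0.130121 → y ← 0.179957 + 0.44·0.130121 = 0.237210
y(1.32) ≈ 0.2372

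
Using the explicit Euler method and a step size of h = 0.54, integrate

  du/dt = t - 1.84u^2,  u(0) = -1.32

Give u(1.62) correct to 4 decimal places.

Euler: u_{n+1} = u_n + h·f(t_n, u_n).
t=0.000000, u=-1.320000: f=-3.206016 → u ← -1.320000 + 0.54·(-3.206016) = -3.051249
t=0.540000, u=-3.051249: f=-16.590618 → u ← -3.051249 + 0.54·(-16.590618) = -12.010182
t=1.080000, u=-12.010182: f=-264.329834 → u ← -12.010182 + 0.54·(-264.329834) = -154.748293
u(1.62) ≈ -154.7483

-154.7483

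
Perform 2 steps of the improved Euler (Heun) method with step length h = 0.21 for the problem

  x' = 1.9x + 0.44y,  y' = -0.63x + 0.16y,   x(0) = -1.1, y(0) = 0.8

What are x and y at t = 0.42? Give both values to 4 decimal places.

Heun on (x,y): k1 = f(t_n, state_n); k2 = f(t_n + h, state_n + h·k1); state_{n+1} = state_n + (h/2)·(k1 + k2).
0.000000: (-1.100000, 0.800000)
  k1 = (-1.738000, 0.821000)
  predictor → (-1.464980, 0.972410)
  k2 = (-2.355602, 1.078523)
  → (-1.529828, 0.999450)
0.210000: (-1.529828, 0.999450)
  k1 = (-2.466916, 1.123704)
  predictor → (-2.047880, 1.235428)
  k2 = (-3.347385, 1.487833)
  → (-2.140330, 1.273661)
(x(0.42), y(0.42)) ≈ (-2.1403, 1.2737)

-2.1403, 1.2737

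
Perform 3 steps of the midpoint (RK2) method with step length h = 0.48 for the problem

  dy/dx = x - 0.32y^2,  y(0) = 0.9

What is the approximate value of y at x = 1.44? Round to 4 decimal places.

1.4487

Midpoint: k1 = f(x_n, y_n); k2 = f(x_n + h/2, y_n + (h/2)·k1); y_{n+1} = y_n + h·k2.
x=0.000000, y=0.900000:
  k1 = f(0.000000, 0.900000) = -0.259200
  k2 = f(0.240000, 0.837792) = 0.015393
  y ← 0.900000 + 0.48·0.015393 = 0.907389
x=0.480000, y=0.907389:
  k1 = f(0.480000, 0.907389) = 0.216527
  k2 = f(0.720000, 0.959355) = 0.425484
  y ← 0.907389 + 0.48·0.425484 = 1.111621
x=0.960000, y=1.111621:
  k1 = f(0.960000, 1.111621) = 0.564575
  k2 = f(1.200000, 1.247119) = 0.702302
  y ← 1.111621 + 0.48·0.702302 = 1.448726
y(1.44) ≈ 1.4487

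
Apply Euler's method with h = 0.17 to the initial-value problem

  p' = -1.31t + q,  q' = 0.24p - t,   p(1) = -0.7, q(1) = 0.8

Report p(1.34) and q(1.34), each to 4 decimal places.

-0.9450, 0.3704

Euler on (p,q): p_{n+1} = p_n + h·p', q_{n+1} = q_n + h·q'.
1.000000: (-0.700000, 0.800000); f=(-0.510000, -1.168000) → (-0.786700, 0.601440)
1.170000: (-0.786700, 0.601440); f=(-0.931260, -1.358808) → (-0.945014, 0.370443)
(p(1.34), q(1.34)) ≈ (-0.9450, 0.3704)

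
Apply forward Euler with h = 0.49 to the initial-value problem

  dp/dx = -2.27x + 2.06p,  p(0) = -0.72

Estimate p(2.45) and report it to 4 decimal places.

-37.8755

Euler: p_{n+1} = p_n + h·f(x_n, p_n).
x=0.000000, p=-0.720000: f=-1.483200 → p ← -0.720000 + 0.49·(-1.483200) = -1.446768
x=0.490000, p=-1.446768: f=-4.092642 → p ← -1.446768 + 0.49·(-4.092642) = -3.452163
x=0.980000, p=-3.452163: f=-9.336055 → p ← -3.452163 + 0.49·(-9.336055) = -8.026830
x=1.470000, p=-8.026830: f=-19.872169 → p ← -8.026830 + 0.49·(-19.872169) = -17.764192
x=1.960000, p=-17.764192: f=-41.043436 → p ← -17.764192 + 0.49·(-41.043436) = -37.875476
p(2.45) ≈ -37.8755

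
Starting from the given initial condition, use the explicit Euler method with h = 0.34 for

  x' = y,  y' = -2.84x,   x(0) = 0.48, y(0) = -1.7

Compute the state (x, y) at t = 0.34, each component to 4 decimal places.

-0.0980, -2.1635

Euler on (x,y): x_{n+1} = x_n + h·x', y_{n+1} = y_n + h·y'.
0.000000: (0.480000, -1.700000); f=(-1.700000, -1.363200) → (-0.098000, -2.163488)
(x(0.34), y(0.34)) ≈ (-0.0980, -2.1635)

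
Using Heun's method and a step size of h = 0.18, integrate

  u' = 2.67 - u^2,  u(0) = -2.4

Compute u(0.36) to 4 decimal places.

Heun: k1 = f(s_n, u_n); k2 = f(s_n + h, u_n + h·k1); u_{n+1} = u_n + (h/2)·(k1 + k2).
s=0.000000, u=-2.400000:
  k1 = f(0.000000, -2.400000) = -3.090000
  k2 = f(0.180000, -2.956200) = -6.069118
  u ← -2.400000 + (0.18/2)·(-3.090000 + (-6.069118)) = -3.224321
s=0.180000, u=-3.224321:
  k1 = f(0.180000, -3.224321) = -7.726244
  k2 = f(0.360000, -4.615045) = -18.628636
  u ← -3.224321 + (0.18/2)·(-7.726244 + (-18.628636)) = -5.596260
u(0.36) ≈ -5.5963

-5.5963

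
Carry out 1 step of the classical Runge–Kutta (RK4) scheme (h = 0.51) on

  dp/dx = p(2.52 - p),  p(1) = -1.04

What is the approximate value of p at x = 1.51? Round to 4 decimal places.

RK4: k1 = f(x_n, p_n); k2 = f(x_n + h/2, p_n + (h/2)·k1); k3 = f(x_n + h/2, p_n + (h/2)·k2); k4 = f(x_n + h, p_n + h·k3); p_{n+1} = p_n + (h/6)·(k1 + 2k2 + 2k3 + k4).
x=1.000000, p=-1.040000:
  k1 = f(1.000000, -1.040000) = -3.702400
  k2 = f(1.255000, -1.984112) = -8.936663
  k3 = f(1.255000, -3.318849) = -19.378258
  k4 = f(1.510000, -10.922912) = -146.835734
  p ← -1.040000 + (0.51/6)·(k1 + 2k2 + 2k3 + k4) = -18.649278
p(1.51) ≈ -18.6493

-18.6493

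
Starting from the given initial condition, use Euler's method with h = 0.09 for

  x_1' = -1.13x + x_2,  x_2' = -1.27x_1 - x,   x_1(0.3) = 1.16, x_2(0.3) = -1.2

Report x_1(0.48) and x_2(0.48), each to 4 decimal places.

0.8595, -1.5114

Euler on (x_1,x_2): x_1_{n+1} = x_1_n + h·x_1', x_2_{n+1} = x_2_n + h·x_2'.
0.300000: (1.160000, -1.200000); f=(-1.539000, -1.773200) → (1.021490, -1.359588)
0.390000: (1.021490, -1.359588); f=(-1.800288, -1.687292) → (0.859464, -1.511444)
(x_1(0.48), x_2(0.48)) ≈ (0.8595, -1.5114)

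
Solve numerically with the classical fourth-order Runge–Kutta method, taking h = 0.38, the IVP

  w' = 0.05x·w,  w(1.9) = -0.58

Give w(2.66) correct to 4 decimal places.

RK4: k1 = f(x_n, w_n); k2 = f(x_n + h/2, w_n + (h/2)·k1); k3 = f(x_n + h/2, w_n + (h/2)·k2); k4 = f(x_n + h, w_n + h·k3); w_{n+1} = w_n + (h/6)·(k1 + 2k2 + 2k3 + k4).
x=1.900000, w=-0.580000:
  k1 = f(1.900000, -0.580000) = -0.055100
  k2 = f(2.090000, -0.590469) = -0.061704
  k3 = f(2.090000, -0.591724) = -0.061835
  k4 = f(2.280000, -0.603497) = -0.068799
  w ← -0.580000 + (0.38/6)·(k1 + 2k2 + 2k3 + k4) = -0.603495
x=2.280000, w=-0.603495:
  k1 = f(2.280000, -0.603495) = -0.068798
  k2 = f(2.470000, -0.616567) = -0.076146
  k3 = f(2.470000, -0.617963) = -0.076318
  k4 = f(2.660000, -0.632496) = -0.084122
  w ← -0.603495 + (0.38/6)·(k1 + 2k2 + 2k3 + k4) = -0.632492
w(2.66) ≈ -0.6325

-0.6325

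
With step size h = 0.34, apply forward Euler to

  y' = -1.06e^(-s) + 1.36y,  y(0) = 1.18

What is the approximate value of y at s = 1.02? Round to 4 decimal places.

2.3620

Euler: y_{n+1} = y_n + h·f(s_n, y_n).
s=0.000000, y=1.180000: f=0.544800 → y ← 1.180000 + 0.34·0.544800 = 1.365232
s=0.340000, y=1.365232: f=1.102239 → y ← 1.365232 + 0.34·1.102239 = 1.739993
s=0.680000, y=1.739993: f=1.829377 → y ← 1.739993 + 0.34·1.829377 = 2.361981
y(1.02) ≈ 2.3620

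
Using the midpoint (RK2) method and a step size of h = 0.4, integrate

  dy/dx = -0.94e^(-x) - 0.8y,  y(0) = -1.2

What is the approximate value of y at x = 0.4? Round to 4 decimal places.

-1.1251

Midpoint: k1 = f(x_n, y_n); k2 = f(x_n + h/2, y_n + (h/2)·k1); y_{n+1} = y_n + h·k2.
x=0.000000, y=-1.200000:
  k1 = f(0.000000, -1.200000) = 0.020000
  k2 = f(0.200000, -1.196000) = 0.187193
  y ← -1.200000 + 0.4·0.187193 = -1.125123
y(0.4) ≈ -1.1251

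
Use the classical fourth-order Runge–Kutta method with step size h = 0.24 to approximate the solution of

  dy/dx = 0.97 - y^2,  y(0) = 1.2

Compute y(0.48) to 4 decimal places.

RK4: k1 = f(x_n, y_n); k2 = f(x_n + h/2, y_n + (h/2)·k1); k3 = f(x_n + h/2, y_n + (h/2)·k2); k4 = f(x_n + h, y_n + h·k3); y_{n+1} = y_n + (h/6)·(k1 + 2k2 + 2k3 + k4).
x=0.000000, y=1.200000:
  k1 = f(0.000000, 1.200000) = -0.470000
  k2 = f(0.120000, 1.143600) = -0.337821
  k3 = f(0.120000, 1.159461) = -0.374351
  k4 = f(0.240000, 1.110156) = -0.262446
  y ← 1.200000 + (0.24/6)·(k1 + 2k2 + 2k3 + k4) = 1.113728
x=0.240000, y=1.113728:
  k1 = f(0.240000, 1.113728) = -0.270391
  k2 = f(0.360000, 1.081281) = -0.199170
  k3 = f(0.360000, 1.089828) = -0.217725
  k4 = f(0.480000, 1.061474) = -0.156728
  y ← 1.113728 + (0.24/6)·(k1 + 2k2 + 2k3 + k4) = 1.063292
y(0.48) ≈ 1.0633

1.0633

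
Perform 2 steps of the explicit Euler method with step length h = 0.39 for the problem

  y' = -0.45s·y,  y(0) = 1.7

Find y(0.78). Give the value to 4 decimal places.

Euler: y_{n+1} = y_n + h·f(s_n, y_n).
s=0.000000, y=1.700000: f=0.000000 → y ← 1.700000 + 0.39·0.000000 = 1.700000
s=0.390000, y=1.700000: f=-0.298350 → y ← 1.700000 + 0.39·(-0.298350) = 1.583643
y(0.78) ≈ 1.5836

1.5836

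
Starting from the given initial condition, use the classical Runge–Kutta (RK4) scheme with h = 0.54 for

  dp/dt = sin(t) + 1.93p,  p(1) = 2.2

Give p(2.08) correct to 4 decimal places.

RK4: k1 = f(t_n, p_n); k2 = f(t_n + h/2, p_n + (h/2)·k1); k3 = f(t_n + h/2, p_n + (h/2)·k2); k4 = f(t_n + h, p_n + h·k3); p_{n+1} = p_n + (h/6)·(k1 + 2k2 + 2k3 + k4).
t=1.000000, p=2.200000:
  k1 = f(1.000000, 2.200000) = 5.087471
  k2 = f(1.270000, 3.573617) = 7.852182
  k3 = f(1.270000, 4.320089) = 9.292873
  k4 = f(1.540000, 7.218151) = 14.930558
  p ← 2.200000 + (0.54/6)·(k1 + 2k2 + 2k3 + k4) = 7.087732
t=1.540000, p=7.087732:
  k1 = f(1.540000, 7.087732) = 14.678850
  k2 = f(1.810000, 11.051022) = 22.299999
  k3 = f(1.810000, 13.108732) = 26.271380
  k4 = f(2.080000, 21.274278) = 41.932489
  p ← 7.087732 + (0.54/6)·(k1 + 2k2 + 2k3 + k4) = 20.925601
p(2.08) ≈ 20.9256

20.9256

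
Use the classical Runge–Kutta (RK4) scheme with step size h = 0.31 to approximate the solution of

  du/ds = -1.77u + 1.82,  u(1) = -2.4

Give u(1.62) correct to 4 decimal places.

-0.1174

RK4: k1 = f(s_n, u_n); k2 = f(s_n + h/2, u_n + (h/2)·k1); k3 = f(s_n + h/2, u_n + (h/2)·k2); k4 = f(s_n + h, u_n + h·k3); u_{n+1} = u_n + (h/6)·(k1 + 2k2 + 2k3 + k4).
s=1.000000, u=-2.400000:
  k1 = f(1.000000, -2.400000) = 6.068000
  k2 = f(1.155000, -1.459460) = 4.403244
  k3 = f(1.155000, -1.717497) = 4.859970
  k4 = f(1.310000, -0.893409) = 3.401334
  u ← -2.400000 + (0.31/6)·(k1 + 2k2 + 2k3 + k4) = -0.953552
s=1.310000, u=-0.953552:
  k1 = f(1.310000, -0.953552) = 3.507787
  k2 = f(1.465000, -0.409845) = 2.545426
  k3 = f(1.465000, -0.559011) = 2.809450
  k4 = f(1.620000, -0.082623) = 1.966242
  u ← -0.953552 + (0.31/6)·(k1 + 2k2 + 2k3 + k4) = -0.117390
u(1.62) ≈ -0.1174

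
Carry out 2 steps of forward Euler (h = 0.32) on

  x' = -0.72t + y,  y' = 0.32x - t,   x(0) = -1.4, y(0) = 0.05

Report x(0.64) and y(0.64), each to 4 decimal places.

-1.4876, -0.3375

Euler on (x,y): x_{n+1} = x_n + h·x', y_{n+1} = y_n + h·y'.
0.000000: (-1.400000, 0.050000); f=(0.050000, -0.448000) → (-1.384000, -0.093360)
0.320000: (-1.384000, -0.093360); f=(-0.323760, -0.762880) → (-1.487603, -0.337482)
(x(0.64), y(0.64)) ≈ (-1.4876, -0.3375)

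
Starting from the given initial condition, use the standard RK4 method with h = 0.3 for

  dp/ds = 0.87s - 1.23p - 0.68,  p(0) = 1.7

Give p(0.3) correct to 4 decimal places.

1.0397

RK4: k1 = f(s_n, p_n); k2 = f(s_n + h/2, p_n + (h/2)·k1); k3 = f(s_n + h/2, p_n + (h/2)·k2); k4 = f(s_n + h, p_n + h·k3); p_{n+1} = p_n + (h/6)·(k1 + 2k2 + 2k3 + k4).
s=0.000000, p=1.700000:
  k1 = f(0.000000, 1.700000) = -2.771000
  k2 = f(0.150000, 1.284350) = -2.129250
  k3 = f(0.150000, 1.380612) = -2.247653
  k4 = f(0.300000, 1.025704) = -1.680616
  p ← 1.700000 + (0.3/6)·(k1 + 2k2 + 2k3 + k4) = 1.039729
p(0.3) ≈ 1.0397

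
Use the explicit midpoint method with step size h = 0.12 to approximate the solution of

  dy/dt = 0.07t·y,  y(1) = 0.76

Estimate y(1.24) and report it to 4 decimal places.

Midpoint: k1 = f(t_n, y_n); k2 = f(t_n + h/2, y_n + (h/2)·k1); y_{n+1} = y_n + h·k2.
t=1.000000, y=0.760000:
  k1 = f(1.000000, 0.760000) = 0.053200
  k2 = f(1.060000, 0.763192) = 0.056629
  y ← 0.760000 + 0.12·0.056629 = 0.766795
t=1.120000, y=0.766795:
  k1 = f(1.120000, 0.766795) = 0.060117
  k2 = f(1.180000, 0.770402) = 0.063635
  y ← 0.766795 + 0.12·0.063635 = 0.774432
y(1.24) ≈ 0.7744

0.7744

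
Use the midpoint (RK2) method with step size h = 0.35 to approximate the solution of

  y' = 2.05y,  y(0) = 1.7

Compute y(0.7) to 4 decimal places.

Midpoint: k1 = f(s_n, y_n); k2 = f(s_n + h/2, y_n + (h/2)·k1); y_{n+1} = y_n + h·k2.
s=0.000000, y=1.700000:
  k1 = f(0.000000, 1.700000) = 3.485000
  k2 = f(0.175000, 2.309875) = 4.735244
  y ← 1.700000 + 0.35·4.735244 = 3.357335
s=0.350000, y=3.357335:
  k1 = f(0.350000, 3.357335) = 6.882537
  k2 = f(0.525000, 4.561779) = 9.351648
  y ← 3.357335 + 0.35·9.351648 = 6.630412
y(0.7) ≈ 6.6304

6.6304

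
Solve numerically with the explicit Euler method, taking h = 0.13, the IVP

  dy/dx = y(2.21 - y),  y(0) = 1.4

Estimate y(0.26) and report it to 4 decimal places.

1.6807

Euler: y_{n+1} = y_n + h·f(x_n, y_n).
x=0.000000, y=1.400000: f=1.134000 → y ← 1.400000 + 0.13·1.134000 = 1.547420
x=0.130000, y=1.547420: f=1.025290 → y ← 1.547420 + 0.13·1.025290 = 1.680708
y(0.26) ≈ 1.6807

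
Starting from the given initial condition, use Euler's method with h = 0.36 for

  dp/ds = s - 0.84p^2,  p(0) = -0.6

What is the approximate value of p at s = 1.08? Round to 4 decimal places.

Euler: p_{n+1} = p_n + h·f(s_n, p_n).
s=0.000000, p=-0.600000: f=-0.302400 → p ← -0.600000 + 0.36·(-0.302400) = -0.708864
s=0.360000, p=-0.708864: f=-0.062090 → p ← -0.708864 + 0.36·(-0.062090) = -0.731216
s=0.720000, p=-0.731216: f=0.270871 → p ← -0.731216 + 0.36·0.270871 = -0.633703
p(1.08) ≈ -0.6337

-0.6337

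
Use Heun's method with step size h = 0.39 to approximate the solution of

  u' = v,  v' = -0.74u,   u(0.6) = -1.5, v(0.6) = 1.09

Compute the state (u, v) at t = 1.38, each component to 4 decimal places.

Heun on (u,v): k1 = f(t_n, state_n); k2 = f(t_n + h, state_n + h·k1); state_{n+1} = state_n + (h/2)·(k1 + k2).
0.600000: (-1.500000, 1.090000)
  k1 = (1.090000, 1.110000)
  predictor → (-1.074900, 1.522900)
  k2 = (1.522900, 0.795426)
  → (-0.990484, 1.461558)
0.990000: (-0.990484, 1.461558)
  k1 = (1.461558, 0.732959)
  predictor → (-0.420477, 1.747412)
  k2 = (1.747412, 0.311153)
  → (-0.364735, 1.665160)
(u(1.38), v(1.38)) ≈ (-0.3647, 1.6652)

-0.3647, 1.6652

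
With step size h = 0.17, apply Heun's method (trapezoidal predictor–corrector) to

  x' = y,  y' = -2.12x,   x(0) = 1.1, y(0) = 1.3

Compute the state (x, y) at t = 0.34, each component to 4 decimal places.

Heun on (x,y): k1 = f(t_n, state_n); k2 = f(t_n + h, state_n + h·k1); state_{n+1} = state_n + (h/2)·(k1 + k2).
0.000000: (1.100000, 1.300000)
  k1 = (1.300000, -2.332000)
  predictor → (1.321000, 0.903560)
  k2 = (0.903560, -2.800520)
  → (1.287303, 0.863736)
0.170000: (1.287303, 0.863736)
  k1 = (0.863736, -2.729082)
  predictor → (1.434138, 0.399792)
  k2 = (0.399792, -3.040372)
  → (1.394702, 0.373332)
(x(0.34), y(0.34)) ≈ (1.3947, 0.3733)

1.3947, 0.3733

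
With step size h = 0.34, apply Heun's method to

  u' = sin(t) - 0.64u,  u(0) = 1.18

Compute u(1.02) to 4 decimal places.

1.0053

Heun: k1 = f(t_n, u_n); k2 = f(t_n + h, u_n + h·k1); u_{n+1} = u_n + (h/2)·(k1 + k2).
t=0.000000, u=1.180000:
  k1 = f(0.000000, 1.180000) = -0.755200
  k2 = f(0.340000, 0.923232) = -0.257381
  u ← 1.180000 + (0.34/2)·(-0.755200 + (-0.257381)) = 1.007861
t=0.340000, u=1.007861:
  k1 = f(0.340000, 1.007861) = -0.311544
  k2 = f(0.680000, 0.901936) = 0.051554
  u ← 1.007861 + (0.34/2)·(-0.311544 + 0.051554) = 0.963663
t=0.680000, u=0.963663:
  k1 = f(0.680000, 0.963663) = 0.012049
  k2 = f(1.020000, 0.967759) = 0.232742
  u ← 0.963663 + (0.34/2)·(0.012049 + 0.232742) = 1.005277
u(1.02) ≈ 1.0053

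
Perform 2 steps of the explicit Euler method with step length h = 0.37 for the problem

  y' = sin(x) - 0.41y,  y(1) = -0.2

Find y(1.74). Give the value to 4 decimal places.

0.4828

Euler: y_{n+1} = y_n + h·f(x_n, y_n).
x=1.000000, y=-0.200000: f=0.923471 → y ← -0.200000 + 0.37·0.923471 = 0.141684
x=1.370000, y=0.141684: f=0.921818 → y ← 0.141684 + 0.37·0.921818 = 0.482757
y(1.74) ≈ 0.4828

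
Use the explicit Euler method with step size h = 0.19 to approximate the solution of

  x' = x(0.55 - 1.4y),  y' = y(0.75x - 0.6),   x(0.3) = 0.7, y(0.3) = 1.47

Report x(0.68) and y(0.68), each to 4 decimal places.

0.3591, 1.3870

Euler on (x,y): x_{n+1} = x_n + h·x', y_{n+1} = y_n + h·y'.
0.300000: (0.700000, 1.470000); f=(-1.055600, -0.110250) → (0.499436, 1.449052)
0.490000: (0.499436, 1.449052); f=(-0.738503, -0.326650) → (0.359120, 1.386989)
(x(0.68), y(0.68)) ≈ (0.3591, 1.3870)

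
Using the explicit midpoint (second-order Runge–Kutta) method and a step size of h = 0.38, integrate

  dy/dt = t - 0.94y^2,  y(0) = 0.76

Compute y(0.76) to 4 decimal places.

Midpoint: k1 = f(t_n, y_n); k2 = f(t_n + h/2, y_n + (h/2)·k1); y_{n+1} = y_n + h·k2.
t=0.000000, y=0.760000:
  k1 = f(0.000000, 0.760000) = -0.542944
  k2 = f(0.190000, 0.656841) = -0.215553
  y ← 0.760000 + 0.38·(-0.215553) = 0.678090
t=0.380000, y=0.678090:
  k1 = f(0.380000, 0.678090) = -0.052217
  k2 = f(0.570000, 0.668168) = 0.150338
  y ← 0.678090 + 0.38·0.150338 = 0.735218
y(0.76) ≈ 0.7352

0.7352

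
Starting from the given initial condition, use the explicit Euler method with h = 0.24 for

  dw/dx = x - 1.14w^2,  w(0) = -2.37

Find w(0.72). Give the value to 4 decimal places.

Euler: w_{n+1} = w_n + h·f(x_n, w_n).
x=0.000000, w=-2.370000: f=-6.403266 → w ← -2.370000 + 0.24·(-6.403266) = -3.906784
x=0.240000, w=-3.906784: f=-17.159774 → w ← -3.906784 + 0.24·(-17.159774) = -8.025130
x=0.480000, w=-8.025130: f=-72.939085 → w ← -8.025130 + 0.24·(-72.939085) = -25.530510
w(0.72) ≈ -25.5305

-25.5305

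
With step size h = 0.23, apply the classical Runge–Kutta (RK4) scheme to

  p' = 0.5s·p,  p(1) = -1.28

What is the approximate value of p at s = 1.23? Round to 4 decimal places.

-1.4551

RK4: k1 = f(s_n, p_n); k2 = f(s_n + h/2, p_n + (h/2)·k1); k3 = f(s_n + h/2, p_n + (h/2)·k2); k4 = f(s_n + h, p_n + h·k3); p_{n+1} = p_n + (h/6)·(k1 + 2k2 + 2k3 + k4).
s=1.000000, p=-1.280000:
  k1 = f(1.000000, -1.280000) = -0.640000
  k2 = f(1.115000, -1.353600) = -0.754632
  k3 = f(1.115000, -1.366783) = -0.761981
  k4 = f(1.230000, -1.455256) = -0.894982
  p ← -1.280000 + (0.23/6)·(k1 + 2k2 + 2k3 + k4) = -1.455115
p(1.23) ≈ -1.4551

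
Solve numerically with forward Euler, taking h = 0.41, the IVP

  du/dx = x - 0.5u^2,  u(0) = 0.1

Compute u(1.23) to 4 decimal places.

Euler: u_{n+1} = u_n + h·f(x_n, u_n).
x=0.000000, u=0.100000: f=-0.005000 → u ← 0.100000 + 0.41·(-0.005000) = 0.097950
x=0.410000, u=0.097950: f=0.405203 → u ← 0.097950 + 0.41·0.405203 = 0.264083
x=0.820000, u=0.264083: f=0.785130 → u ← 0.264083 + 0.41·0.785130 = 0.585987
u(1.23) ≈ 0.5860

0.5860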